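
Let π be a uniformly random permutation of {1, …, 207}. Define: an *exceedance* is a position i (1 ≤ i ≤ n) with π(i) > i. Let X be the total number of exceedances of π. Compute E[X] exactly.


Write X = Σ_{i=1}^{207} X_i, where X_i = 1_{π(i) > i}.
For each fixed i, π(i) is uniform over {1, …, 207} (marginal of a uniform permutation), so P[π(i) > i] = (n − i)/n. Summing: Σ_{i=1}^{207} (n − i)/n = (0 + 1 + … + 206)/207 = 207(207 − 1)/(2·207) = (207 − 1)/2.
Hence E[X] = Σ_{i=1}^{207} (207 − i)/207 = 103 ≈ 103.0000.

E[X] = 103 = 103.0000.


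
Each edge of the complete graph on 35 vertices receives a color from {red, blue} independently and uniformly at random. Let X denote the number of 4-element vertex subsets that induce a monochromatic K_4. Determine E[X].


Let X = Σ_S X_S over the C(35, 4) = 52360 subsets S of size 4, where X_S = 1 if the K_4 on S is monochromatic.
For a fixed S, the K_4 on S has C(4, 2) = 6 edges. P[all 6 edges red] = (1/2)^6, and likewise for blue, so P[monochromatic] = 2·(1/2)^6 = 2^{1 − 6} = 1/32.
Summing: E[X] = C(35, 4) · 2^{1 − 6} = 52360 · 1/32 = 6545/4.
Numerically: E[X] ≈ 1636.250.

E[X] = C(35,4)·2^(1−C(4,2)) = 6545/4 ≈ 1636.250.


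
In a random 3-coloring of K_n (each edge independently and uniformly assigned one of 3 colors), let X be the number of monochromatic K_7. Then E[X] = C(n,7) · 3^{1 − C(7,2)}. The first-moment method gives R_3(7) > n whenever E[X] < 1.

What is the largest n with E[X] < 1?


We need C(n, 7) · 3^{1 − 21} < 1, i.e. C(n, 7) < 3^{21 − 1} = 3486784401.
Check values of n near the boundary:
  n = 79: C(79, 7) = 2898753715; 2898753715 < 3486784401? YES
  n = 80: C(80, 7) = 3176716400; 3176716400 < 3486784401? YES
  n = 81: C(81, 7) = 3477216600; 3477216600 < 3486784401? YES
  n = 82: C(82, 7) = 3801756816; 3801756816 < 3486784401? NO
  n = 83: C(83, 7) = 4151918628; 4151918628 < 3486784401? NO
The largest n with C(n, 7) < 3486784401 is n = 81 (where E[X] = 42928600/43046721 ≈ 0.9972560). Hence R_3(7) > 81, i.e. R_3(7) ≥ 82.

Largest n = 81; hence R_3(7) > 81.


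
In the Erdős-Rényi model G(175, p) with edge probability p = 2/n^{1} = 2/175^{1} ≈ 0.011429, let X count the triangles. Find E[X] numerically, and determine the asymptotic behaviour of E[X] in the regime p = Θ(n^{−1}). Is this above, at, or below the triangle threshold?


Number of potential triangles: C(175, 3) = 877975.
Each occurs with probability p³ ≈ (0.011429)³ ≈ 1.4927114e-06.
By linearity: E[X] = C(175, 3)·p³ ≈ 877975 · 1.4927114e-06 ≈ 1.31056.
Here α = 1, so p = 2/n is exactly at the triangle threshold p ~ 1/n. Asymptotically E[X] → c³/6 = 2³/6 = 4/3 ≈ 1.33333, a bounded constant. In this regime the triangle count is asymptotically Poisson(c³/6).

E[X] ≈ 1.31056; in regime p = Θ(1/n^{1}) E[X] stays bounded (at the triangle threshold p ~ 1/n).


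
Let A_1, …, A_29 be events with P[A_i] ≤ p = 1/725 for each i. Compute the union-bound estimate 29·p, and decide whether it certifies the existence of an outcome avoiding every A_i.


Union bound: P[∪_{i=1}^{29} A_i] ≤ Σ_i P[A_i] ≤ 29·p = 29·(1/725) = 1/25.
Numerically: 1/25 ≈ 0.040.
Is 1/25 < 1? YES.
Since P[∪ A_i] ≤ 1/25 < 1, the complement has P[∩ A_i^c] ≥ 1 − 1/25 = 24/25 > 0, so some outcome avoids every A_i.

29·p = 1/25 ≈ 0.040; existence CERTIFIED by the union bound.


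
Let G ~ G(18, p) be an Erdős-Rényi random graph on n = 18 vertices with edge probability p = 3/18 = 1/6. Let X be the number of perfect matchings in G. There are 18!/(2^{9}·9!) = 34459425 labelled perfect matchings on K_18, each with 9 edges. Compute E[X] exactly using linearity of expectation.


K_18 has 18!/(2^{9}·9!) = 34459425 labelled perfect matchings.
For each such perfect matching H, let X_H = 1 if all 9 edges of H are present in G. Then P[X_H = 1] = p^{9} = (1/6)^{9} = 1/10077696.
By linearity of expectation: E[X] = Σ_H E[X_H] = 34459425 · p^{9} = 34459425 · 1/10077696 = 425425/124416.
Numerically: E[X] ≈ 3.4194.

E[X] = 34459425 · (1/6)^{9} = 425425/124416 ≈ 3.4194.


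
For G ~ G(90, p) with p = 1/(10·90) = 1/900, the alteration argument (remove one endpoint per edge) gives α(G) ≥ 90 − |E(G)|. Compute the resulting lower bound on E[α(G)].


E[|E(G)|] = C(90, 2)·p = 4005 · (1/900) = 89/20.
E[α(G)] ≥ n − E[|E(G)|] = 90 − 89/20 = 1711/20.
Numerically: ≈ 85.550.
(This is only a lower bound; the true E[α(G)] may be larger.)

E[α(G)] ≥ 1711/20 ≈ 85.550.


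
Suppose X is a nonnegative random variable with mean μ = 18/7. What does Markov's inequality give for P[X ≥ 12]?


μ = E[X] = 18/7, a = 12.
Markov: P[X ≥ 12] ≤ μ/a = (18/7)/12 = 3/14.
Numerically: ≈ 0.21429.
(Since a = 12 > μ = 2.57143, the bound 3/14 is < 1 and informative.)

P[X ≥ 12] ≤ 3/14 ≈ 0.21429.


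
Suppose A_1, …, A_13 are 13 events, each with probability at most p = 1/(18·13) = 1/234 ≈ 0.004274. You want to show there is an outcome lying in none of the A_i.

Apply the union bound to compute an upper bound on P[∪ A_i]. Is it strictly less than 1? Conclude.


Union bound: P[∪_{i=1}^{13} A_i] ≤ Σ_i P[A_i] ≤ 13·p = 13·(1/234) = 1/18.
Numerically: 1/18 ≈ 0.055556.
Is 1/18 < 1? YES.
Since P[∪ A_i] ≤ 1/18 < 1, the complement has P[∩ A_i^c] ≥ 1 − 1/18 = 17/18 > 0, so some outcome avoids every A_i.

13·p = 1/18 ≈ 0.055556; existence CERTIFIED by the union bound.


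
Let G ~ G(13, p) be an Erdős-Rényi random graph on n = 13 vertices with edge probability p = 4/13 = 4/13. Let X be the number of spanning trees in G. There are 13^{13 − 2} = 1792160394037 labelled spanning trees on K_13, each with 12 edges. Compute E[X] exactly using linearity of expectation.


K_13 has 13^{13 − 2} = 1792160394037 labelled spanning trees.
For each such spanning tree H, let X_H = 1 if all 12 edges of H are present in G. Then P[X_H = 1] = p^{12} = (4/13)^{12} = 16777216/23298085122481.
Summing the indicators: E[X] = Σ_H E[X_H] = 1792160394037 · p^{12} = 1792160394037 · 16777216/23298085122481 = 16777216/13.
Numerically: E[X] ≈ 1.29e+06.

E[X] = 1792160394037 · (4/13)^{12} = 16777216/13 ≈ 1.29e+06.


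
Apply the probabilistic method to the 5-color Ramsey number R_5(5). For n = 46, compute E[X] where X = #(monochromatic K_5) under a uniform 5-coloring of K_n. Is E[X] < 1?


E[X] = C(46, 5) · 5^{1 − 10} = 1370754 · 5^{−9} = 1370754/1953125.
As a reduced fraction: E[X] = 1370754/1953125 ≈ 0.702.
Is E[X] < 1? YES.
Since E[X] < 1, there exists a 5-coloring of K_{46} with no monochromatic K_5; hence R_5(5) > 46.

E[X] = 1370754/1953125 ≈ 0.702; E[X] < 1, so R_5(5) > 46.


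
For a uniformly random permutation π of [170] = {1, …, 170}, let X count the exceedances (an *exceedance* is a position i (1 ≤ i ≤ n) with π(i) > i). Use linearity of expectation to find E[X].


Write X = Σ_{i=1}^{170} X_i, where X_i = 1_{π(i) > i}.
For each fixed i, π(i) is uniform over {1, …, 170} (marginal of a uniform permutation), so P[π(i) > i] = (n − i)/n. Summing: Σ_{i=1}^{170} (n − i)/n = (0 + 1 + … + 169)/170 = 170(170 − 1)/(2·170) = (170 − 1)/2.
Hence E[X] = Σ_{i=1}^{170} (170 − i)/170 = 169/2 ≈ 84.50000.

E[X] = 169/2 = 84.50000.


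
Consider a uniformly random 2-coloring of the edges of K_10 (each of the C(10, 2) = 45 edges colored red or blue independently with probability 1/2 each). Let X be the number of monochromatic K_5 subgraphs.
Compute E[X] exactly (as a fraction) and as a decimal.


Let X = Σ_S X_S over the C(10, 5) = 252 subsets S of size 5, where X_S = 1 if the K_5 on S is monochromatic.
For a fixed S, the K_5 on S has C(5, 2) = 10 edges. P[all 10 edges red] = (1/2)^10, and likewise for blue, so P[monochromatic] = 2·(1/2)^10 = 2^{1 − 10} = 1/512.
Summing: E[X] = C(10, 5) · 2^{1 − 10} = 252 · 1/512 = 63/128.
Numerically: E[X] ≈ 0.4922.

E[X] = C(10,5)·2^(1−C(5,2)) = 63/128 ≈ 0.4922.


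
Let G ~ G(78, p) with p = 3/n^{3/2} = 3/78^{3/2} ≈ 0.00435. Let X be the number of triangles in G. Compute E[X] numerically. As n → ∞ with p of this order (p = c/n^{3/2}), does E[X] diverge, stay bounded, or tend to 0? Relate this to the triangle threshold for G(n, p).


Number of potential triangles: C(78, 3) = 76076.
Each occurs with probability p³ ≈ (0.00435)³ ≈ 8.25920e-08.
By linearity: E[X] = C(78, 3)·p³ ≈ 76076 · 8.25920e-08 ≈ 0.006.
Since α = 3/2 > 1, p = c/n^{3/2} = o(1/n) is below the triangle threshold p ~ 1/n. Asymptotically E[X] ~ (c³/6)·n^{3(1−α)} = (3³/6)·n^{-1.5} → 0, so by Markov's inequality G has no triangles w.h.p.

E[X] ≈ 0.006; in regime p = Θ(1/n^{3/2}) E[X] tends to 0 (below the triangle threshold p ~ 1/n).


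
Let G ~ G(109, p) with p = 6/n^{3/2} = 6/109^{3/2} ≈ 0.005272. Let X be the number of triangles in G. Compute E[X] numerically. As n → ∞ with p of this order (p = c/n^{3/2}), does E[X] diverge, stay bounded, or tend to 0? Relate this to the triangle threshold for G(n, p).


Number of potential triangles: C(109, 3) = 209934.
Each occurs with probability p³ ≈ (0.005272)³ ≈ 1.465664e-07.
By linearity: E[X] = C(109, 3)·p³ ≈ 209934 · 1.465664e-07 ≈ 0.0308.
Since α = 3/2 > 1, p = c/n^{3/2} = o(1/n) is below the triangle threshold p ~ 1/n. Asymptotically E[X] ~ (c³/6)·n^{3(1−α)} = (6³/6)·n^{-1.5} → 0, so by Markov's inequality G has no triangles w.h.p.

E[X] ≈ 0.0308; in regime p = Θ(1/n^{3/2}) E[X] tends to 0 (below the triangle threshold p ~ 1/n).


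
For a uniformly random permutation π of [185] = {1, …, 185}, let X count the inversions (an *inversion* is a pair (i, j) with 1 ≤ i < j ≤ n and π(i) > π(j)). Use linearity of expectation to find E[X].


Write X = Σ X_I over the C(185, 2) = 17020 pairs i < j, with X_I the indicator of one inversion.
There are 17020 indicators.
For each fixed pair i < j, the values π(i) and π(j) are two distinct elements of {1, …, 185} in uniformly random order; by symmetry P[π(i) > π(j)] = 1/2.
By linearity: E[X] = 17020 · (1/2) = C(185, 2) · (1/2) = 17020/2 = 8510 ≈ 8510.0000.

E[X] = 8510 = 8510.0000.


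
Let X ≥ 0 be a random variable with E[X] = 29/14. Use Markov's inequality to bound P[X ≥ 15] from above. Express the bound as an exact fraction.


μ = E[X] = 29/14, a = 15.
Markov: P[X ≥ 15] ≤ μ/a = (29/14)/15 = 29/210.
Numerically: ≈ 0.138.
(Since a = 15 > μ = 2.071, the bound 29/210 is < 1 and informative.)

P[X ≥ 15] ≤ 29/210 ≈ 0.138.


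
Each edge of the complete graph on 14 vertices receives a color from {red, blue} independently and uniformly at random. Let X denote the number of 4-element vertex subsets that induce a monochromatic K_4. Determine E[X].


Let X = Σ_S X_S over the C(14, 4) = 1001 subsets S of size 4, where X_S = 1 if the K_4 on S is monochromatic.
For a fixed S, the K_4 on S has C(4, 2) = 6 edges. P[all 6 edges red] = (1/2)^6, and likewise for blue, so P[monochromatic] = 2·(1/2)^6 = 2^{1 − 6} = 1/32.
Summing: E[X] = C(14, 4) · 2^{1 − 6} = 1001 · 1/32 = 1001/32.
Numerically: E[X] ≈ 31.281250.

E[X] = C(14,4)·2^(1−C(4,2)) = 1001/32 ≈ 31.281250.


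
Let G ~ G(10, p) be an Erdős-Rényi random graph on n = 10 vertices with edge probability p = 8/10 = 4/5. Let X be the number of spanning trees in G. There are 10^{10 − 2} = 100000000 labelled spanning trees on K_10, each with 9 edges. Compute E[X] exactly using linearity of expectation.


K_10 has 10^{10 − 2} = 100000000 labelled spanning trees.
For each such spanning tree H, let X_H = 1 if all 9 edges of H are present in G. Then P[X_H = 1] = p^{9} = (4/5)^{9} = 262144/1953125.
By linearity: E[X] = Σ_H E[X_H] = 100000000 · p^{9} = 100000000 · 262144/1953125 = 67108864/5.
Numerically: E[X] ≈ 1.342e+07.

E[X] = 100000000 · (4/5)^{9} = 67108864/5 ≈ 1.342e+07.


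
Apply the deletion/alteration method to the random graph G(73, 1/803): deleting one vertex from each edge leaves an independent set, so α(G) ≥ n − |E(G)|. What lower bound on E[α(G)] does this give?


E[|E(G)|] = C(73, 2)·p = 2628 · (1/803) = 36/11.
E[α(G)] ≥ n − E[|E(G)|] = 73 − 36/11 = 767/11.
Numerically: ≈ 69.727273.
(This is only a lower bound; the true E[α(G)] may be larger.)

E[α(G)] ≥ 767/11 ≈ 69.727273.


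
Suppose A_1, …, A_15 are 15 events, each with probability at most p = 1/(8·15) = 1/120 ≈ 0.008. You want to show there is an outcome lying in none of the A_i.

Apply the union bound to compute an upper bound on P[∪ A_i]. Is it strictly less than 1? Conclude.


Union bound: P[∪_{i=1}^{15} A_i] ≤ Σ_i P[A_i] ≤ 15·p = 15·(1/120) = 1/8.
Numerically: 1/8 ≈ 0.125.
Is 1/8 < 1? YES.
Since P[∪ A_i] ≤ 1/8 < 1, the complement has P[∩ A_i^c] ≥ 1 − 1/8 = 7/8 > 0, so some outcome avoids every A_i.

15·p = 1/8 ≈ 0.125; existence CERTIFIED by the union bound.


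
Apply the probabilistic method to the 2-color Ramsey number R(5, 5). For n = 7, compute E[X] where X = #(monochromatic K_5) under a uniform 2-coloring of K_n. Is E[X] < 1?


E[X] = C(7, 5) · 2^{1 − 10} = 21 · 2^{−9} = 21/512.
As a reduced fraction: E[X] = 21/512 ≈ 0.04102.
Is E[X] < 1? YES.
Since E[X] < 1, there exists a 2-coloring of K_{7} with no monochromatic K_5; hence R(5, 5) > 7.

E[X] = 21/512 ≈ 0.04102; E[X] < 1, so R(5, 5) > 7.


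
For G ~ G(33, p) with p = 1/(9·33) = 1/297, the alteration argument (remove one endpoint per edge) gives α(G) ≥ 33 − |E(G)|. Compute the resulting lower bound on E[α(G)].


E[|E(G)|] = C(33, 2)·p = 528 · (1/297) = 16/9.
E[α(G)] ≥ n − E[|E(G)|] = 33 − 16/9 = 281/9.
Numerically: ≈ 31.222222.
(This is only a lower bound; the true E[α(G)] may be larger.)

E[α(G)] ≥ 281/9 ≈ 31.222222.


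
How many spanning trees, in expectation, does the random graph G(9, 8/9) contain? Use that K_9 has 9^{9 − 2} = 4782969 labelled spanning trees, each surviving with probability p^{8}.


K_9 has 9^{9 − 2} = 4782969 labelled spanning trees.
For each such spanning tree H, let X_H = 1 if all 8 edges of H are present in G. Then P[X_H = 1] = p^{8} = (8/9)^{8} = 16777216/43046721.
By linearity: E[X] = Σ_H E[X_H] = 4782969 · p^{8} = 4782969 · 16777216/43046721 = 16777216/9.
Numerically: E[X] ≈ 1.86414e+06.

E[X] = 4782969 · (8/9)^{8} = 16777216/9 ≈ 1.86414e+06.


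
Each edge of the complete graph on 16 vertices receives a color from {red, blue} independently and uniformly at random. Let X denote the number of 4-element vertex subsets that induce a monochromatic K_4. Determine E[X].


Let X = Σ_S X_S over the C(16, 4) = 1820 subsets S of size 4, where X_S = 1 if the K_4 on S is monochromatic.
For a fixed S, the K_4 on S has C(4, 2) = 6 edges. P[all 6 edges red] = (1/2)^6, and likewise for blue, so P[monochromatic] = 2·(1/2)^6 = 2^{1 − 6} = 1/32.
Summing: E[X] = C(16, 4) · 2^{1 − 6} = 1820 · 1/32 = 455/8.
Numerically: E[X] ≈ 56.8750.

E[X] = C(16,4)·2^(1−C(4,2)) = 455/8 ≈ 56.8750.


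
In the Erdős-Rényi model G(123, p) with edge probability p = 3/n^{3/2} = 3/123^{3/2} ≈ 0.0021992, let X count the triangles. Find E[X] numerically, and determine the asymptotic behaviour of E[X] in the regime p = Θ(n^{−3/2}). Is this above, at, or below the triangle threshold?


Number of potential triangles: C(123, 3) = 302621.
Each occurs with probability p³ ≈ (0.0021992)³ ≈ 1.0636305e-08.
By linearity: E[X] = C(123, 3)·p³ ≈ 302621 · 1.0636305e-08 ≈ 0.00322.
Since α = 3/2 > 1, p = c/n^{3/2} = o(1/n) is below the triangle threshold p ~ 1/n. Asymptotically E[X] ~ (c³/6)·n^{3(1−α)} = (3³/6)·n^{-1.5} → 0, so by Markov's inequality G has no triangles w.h.p.

E[X] ≈ 0.00322; in regime p = Θ(1/n^{3/2}) E[X] tends to 0 (below the triangle threshold p ~ 1/n).


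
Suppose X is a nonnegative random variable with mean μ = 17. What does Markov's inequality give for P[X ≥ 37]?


μ = E[X] = 17, a = 37.
Markov: P[X ≥ 37] ≤ μ/a = (17)/37 = 17/37.
Numerically: ≈ 0.459.
(Since a = 37 > μ = 17.000, the bound 17/37 is < 1 and informative.)

P[X ≥ 37] ≤ 17/37 ≈ 0.459.


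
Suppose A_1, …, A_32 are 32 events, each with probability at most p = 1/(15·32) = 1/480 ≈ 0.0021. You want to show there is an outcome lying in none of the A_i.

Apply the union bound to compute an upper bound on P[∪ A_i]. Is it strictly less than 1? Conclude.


Union bound: P[∪_{i=1}^{32} A_i] ≤ Σ_i P[A_i] ≤ 32·p = 32·(1/480) = 1/15.
Numerically: 1/15 ≈ 0.0667.
Is 1/15 < 1? YES.
Since P[∪ A_i] ≤ 1/15 < 1, the complement has P[∩ A_i^c] ≥ 1 − 1/15 = 14/15 > 0, so some outcome avoids every A_i.

32·p = 1/15 ≈ 0.0667; existence CERTIFIED by the union bound.


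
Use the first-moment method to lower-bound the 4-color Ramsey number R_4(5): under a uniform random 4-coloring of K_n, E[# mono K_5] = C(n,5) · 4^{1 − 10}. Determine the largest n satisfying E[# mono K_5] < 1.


We need C(n, 5) · 4^{1 − 10} < 1, i.e. C(n, 5) < 4^{10 − 1} = 262144.
Check values of n near the boundary:
  n = 32: C(32, 5) = 201376; 201376 < 262144? YES
  n = 33: C(33, 5) = 237336; 237336 < 262144? YES
  n = 34: C(34, 5) = 278256; 278256 < 262144? NO
The largest n with C(n, 5) < 262144 is n = 33 (where E[X] = 29667/32768 ≈ 0.905365). Hence R_4(5) > 33, i.e. R_4(5) ≥ 34.

Largest n = 33; hence R_4(5) > 33.


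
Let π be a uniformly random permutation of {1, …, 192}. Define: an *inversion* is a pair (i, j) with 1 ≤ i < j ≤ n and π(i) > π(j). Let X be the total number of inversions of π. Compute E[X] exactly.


Write X = Σ X_I over the C(192, 2) = 18336 pairs i < j, with X_I the indicator of one inversion.
There are 18336 indicators.
For each fixed pair i < j, the values π(i) and π(j) are two distinct elements of {1, …, 192} in uniformly random order; by symmetry P[π(i) > π(j)] = 1/2.
By linearity: E[X] = 18336 · (1/2) = C(192, 2) · (1/2) = 18336/2 = 9168 ≈ 9168.0000.

E[X] = 9168 = 9168.0000.


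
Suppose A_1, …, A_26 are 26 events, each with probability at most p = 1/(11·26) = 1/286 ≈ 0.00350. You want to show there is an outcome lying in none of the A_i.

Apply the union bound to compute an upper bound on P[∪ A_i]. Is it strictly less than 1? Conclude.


Union bound: P[∪_{i=1}^{26} A_i] ≤ Σ_i P[A_i] ≤ 26·p = 26·(1/286) = 1/11.
Numerically: 1/11 ≈ 0.09091.
Is 1/11 < 1? YES.
Since P[∪ A_i] ≤ 1/11 < 1, the complement has P[∩ A_i^c] ≥ 1 − 1/11 = 10/11 > 0, so some outcome avoids every A_i.

26·p = 1/11 ≈ 0.09091; existence CERTIFIED by the union bound.


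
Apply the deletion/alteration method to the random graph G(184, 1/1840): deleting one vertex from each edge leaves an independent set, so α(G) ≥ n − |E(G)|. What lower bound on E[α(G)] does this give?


E[|E(G)|] = C(184, 2)·p = 16836 · (1/1840) = 183/20.
E[α(G)] ≥ n − E[|E(G)|] = 184 − 183/20 = 3497/20.
Numerically: ≈ 174.8500.
(This is only a lower bound; the true E[α(G)] may be larger.)

E[α(G)] ≥ 3497/20 ≈ 174.8500.


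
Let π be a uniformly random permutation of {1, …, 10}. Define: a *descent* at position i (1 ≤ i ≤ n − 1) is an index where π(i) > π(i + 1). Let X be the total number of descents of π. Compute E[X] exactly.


Write X = Σ X_I over i = 1, …, 9, with X_I the indicator of one descent.
There are 9 indicators.
For each fixed i, the pair (π(i), π(i+1)) is a uniformly random ordered pair of distinct values from {1, …, 10}; by symmetry P[π(i) > π(i+1)] = 1/2.
By linearity: E[X] = 9 · (1/2) = (10 − 1) · (1/2) = 9/2 ≈ 4.50000.

E[X] = 9/2 = 4.50000.


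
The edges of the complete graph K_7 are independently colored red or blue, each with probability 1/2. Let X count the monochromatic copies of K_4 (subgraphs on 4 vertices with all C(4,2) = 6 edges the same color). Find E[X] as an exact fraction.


Let X = Σ_S X_S over the C(7, 4) = 35 subsets S of size 4, where X_S = 1 if the K_4 on S is monochromatic.
For a fixed S, the K_4 on S has C(4, 2) = 6 edges. P[all 6 edges red] = (1/2)^6, and likewise for blue, so P[monochromatic] = 2·(1/2)^6 = 2^{1 − 6} = 1/32.
By linearity: E[X] = C(7, 4) · 2^{1 − 6} = 35 · 1/32 = 35/32.
Numerically: E[X] ≈ 1.094.

E[X] = C(7,4)·2^(1−C(4,2)) = 35/32 ≈ 1.094.


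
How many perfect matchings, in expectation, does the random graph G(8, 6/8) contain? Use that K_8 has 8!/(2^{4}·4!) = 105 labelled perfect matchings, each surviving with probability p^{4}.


K_8 has 8!/(2^{4}·4!) = 105 labelled perfect matchings.
For each such perfect matching H, let X_H = 1 if all 4 edges of H are present in G. Then P[X_H = 1] = p^{4} = (3/4)^{4} = 81/256.
Summing the indicators: E[X] = Σ_H E[X_H] = 105 · p^{4} = 105 · 81/256 = 8505/256.
Numerically: E[X] ≈ 33.223.

E[X] = 105 · (3/4)^{4} = 8505/256 ≈ 33.223.


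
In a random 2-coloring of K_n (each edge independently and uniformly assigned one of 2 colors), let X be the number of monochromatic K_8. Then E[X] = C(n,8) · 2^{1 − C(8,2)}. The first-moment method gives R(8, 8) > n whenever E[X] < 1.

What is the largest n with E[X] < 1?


We need C(n, 8) · 2^{1 − 28} < 1, i.e. C(n, 8) < 2^{28 − 1} = 134217728.
Check values of n near the boundary:
  n = 40: C(40, 8) = 76904685; 76904685 < 134217728? YES
  n = 41: C(41, 8) = 95548245; 95548245 < 134217728? YES
  n = 42: C(42, 8) = 118030185; 118030185 < 134217728? YES
  n = 43: C(43, 8) = 145008513; 145008513 < 134217728? NO
  n = 44: C(44, 8) = 177232627; 177232627 < 134217728? NO
The largest n with C(n, 8) < 134217728 is n = 42 (where E[X] = 118030185/134217728 ≈ 0.8793934). Hence R(8, 8) > 42, i.e. R(8, 8) ≥ 43.

Largest n = 42; hence R(8, 8) > 42.


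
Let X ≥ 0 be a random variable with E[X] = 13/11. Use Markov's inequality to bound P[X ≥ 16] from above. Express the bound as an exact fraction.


μ = E[X] = 13/11, a = 16.
Markov: P[X ≥ 16] ≤ μ/a = (13/11)/16 = 13/176.
Numerically: ≈ 0.0739.
(Since a = 16 > μ = 1.1818, the bound 13/176 is < 1 and informative.)

P[X ≥ 16] ≤ 13/176 ≈ 0.0739.


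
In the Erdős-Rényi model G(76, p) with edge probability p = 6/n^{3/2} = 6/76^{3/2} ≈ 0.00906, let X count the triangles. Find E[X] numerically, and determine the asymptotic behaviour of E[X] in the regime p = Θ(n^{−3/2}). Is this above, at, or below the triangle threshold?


Number of potential triangles: C(76, 3) = 70300.
Each occurs with probability p³ ≈ (0.00906)³ ≈ 7.42664e-07.
By linearity: E[X] = C(76, 3)·p³ ≈ 70300 · 7.42664e-07 ≈ 0.052.
Since α = 3/2 > 1, p = c/n^{3/2} = o(1/n) is below the triangle threshold p ~ 1/n. Asymptotically E[X] ~ (c³/6)·n^{3(1−α)} = (6³/6)·n^{-1.5} → 0, so by Markov's inequality G has no triangles w.h.p.

E[X] ≈ 0.052; in regime p = Θ(1/n^{3/2}) E[X] tends to 0 (below the triangle threshold p ~ 1/n).


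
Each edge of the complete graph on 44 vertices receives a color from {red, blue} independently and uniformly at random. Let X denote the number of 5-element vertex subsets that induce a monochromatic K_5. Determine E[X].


Let X = Σ_S X_S over the C(44, 5) = 1086008 subsets S of size 5, where X_S = 1 if the K_5 on S is monochromatic.
For a fixed S, the K_5 on S has C(5, 2) = 10 edges. P[all 10 edges red] = (1/2)^10, and likewise for blue, so P[monochromatic] = 2·(1/2)^10 = 2^{1 − 10} = 1/512.
By linearity of expectation: E[X] = C(44, 5) · 2^{1 − 10} = 1086008 · 1/512 = 135751/64.
Numerically: E[X] ≈ 2121.1094.

E[X] = C(44,5)·2^(1−C(5,2)) = 135751/64 ≈ 2121.1094.


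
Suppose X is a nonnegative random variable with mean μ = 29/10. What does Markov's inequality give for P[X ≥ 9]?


μ = E[X] = 29/10, a = 9.
Markov: P[X ≥ 9] ≤ μ/a = (29/10)/9 = 29/90.
Numerically: ≈ 0.322.
(Since a = 9 > μ = 2.900, the bound 29/90 is < 1 and informative.)

P[X ≥ 9] ≤ 29/90 ≈ 0.322.


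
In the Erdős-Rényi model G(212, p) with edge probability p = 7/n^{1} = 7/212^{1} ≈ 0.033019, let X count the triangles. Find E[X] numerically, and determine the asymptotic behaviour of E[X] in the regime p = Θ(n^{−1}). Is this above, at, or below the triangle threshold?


Number of potential triangles: C(212, 3) = 1565620.
Each occurs with probability p³ ≈ (0.033019)³ ≈ 3.5998677e-05.
By linearity: E[X] = C(212, 3)·p³ ≈ 1565620 · 3.5998677e-05 ≈ 56.36025.
Here α = 1, so p = 7/n is exactly at the triangle threshold p ~ 1/n. Asymptotically E[X] → c³/6 = 7³/6 = 343/6 ≈ 57.16667, a bounded constant. In this regime the triangle count is asymptotically Poisson(c³/6).

E[X] ≈ 56.36025; in regime p = Θ(1/n^{1}) E[X] stays bounded (at the triangle threshold p ~ 1/n).


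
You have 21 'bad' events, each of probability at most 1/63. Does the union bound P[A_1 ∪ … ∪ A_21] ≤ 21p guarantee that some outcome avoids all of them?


Union bound: P[∪_{i=1}^{21} A_i] ≤ Σ_i P[A_i] ≤ 21·p = 21·(1/63) = 1/3.
Numerically: 1/3 ≈ 0.3333333.
Is 1/3 < 1? YES.
Since P[∪ A_i] ≤ 1/3 < 1, the complement has P[∩ A_i^c] ≥ 1 − 1/3 = 2/3 > 0, so some outcome avoids every A_i.

21·p = 1/3 ≈ 0.3333333; existence CERTIFIED by the union bound.


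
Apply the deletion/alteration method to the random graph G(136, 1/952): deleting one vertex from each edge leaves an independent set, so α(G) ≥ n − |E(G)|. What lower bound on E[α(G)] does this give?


E[|E(G)|] = C(136, 2)·p = 9180 · (1/952) = 135/14.
E[α(G)] ≥ n − E[|E(G)|] = 136 − 135/14 = 1769/14.
Numerically: ≈ 126.3571.
(This is only a lower bound; the true E[α(G)] may be larger.)

E[α(G)] ≥ 1769/14 ≈ 126.3571.


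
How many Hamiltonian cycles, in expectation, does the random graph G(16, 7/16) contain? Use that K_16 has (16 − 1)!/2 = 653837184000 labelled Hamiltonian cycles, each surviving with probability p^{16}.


K_16 has (16 − 1)!/2 = 653837184000 labelled Hamiltonian cycles.
For each such Hamiltonian cycle H, let X_H = 1 if all 16 edges of H are present in G. Then P[X_H = 1] = p^{16} = (7/16)^{16} = 33232930569601/18446744073709551616.
By linearity of expectation: E[X] = Σ_H E[X_H] = 653837184000 · p^{16} = 653837184000 · 33232930569601/18446744073709551616 = 21219654042671322112875/18014398509481984.
Numerically: E[X] ≈ 1.18e+06.

E[X] = 653837184000 · (7/16)^{16} = 21219654042671322112875/18014398509481984 ≈ 1.18e+06.


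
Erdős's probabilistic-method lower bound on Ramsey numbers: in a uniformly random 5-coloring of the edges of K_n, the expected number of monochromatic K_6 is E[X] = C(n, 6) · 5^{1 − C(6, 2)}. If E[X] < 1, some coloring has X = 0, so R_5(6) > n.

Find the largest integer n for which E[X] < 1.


We need C(n, 6) · 5^{1 − 15} < 1, i.e. C(n, 6) < 5^{15 − 1} = 6103515625.
Check values of n near the boundary:
  n = 125: C(125, 6) = 4690625500; 4690625500 < 6103515625? YES
  n = 126: C(126, 6) = 4925156775; 4925156775 < 6103515625? YES
  n = 127: C(127, 6) = 5169379425; 5169379425 < 6103515625? YES
  n = 128: C(128, 6) = 5423611200; 5423611200 < 6103515625? YES
  n = 129: C(129, 6) = 5688177600; 5688177600 < 6103515625? YES
  n = 130: C(130, 6) = 5963412000; 5963412000 < 6103515625? YES
  n = 131: C(131, 6) = 6249655776; 6249655776 < 6103515625? NO
  n = 132: C(132, 6) = 6547258432; 6547258432 < 6103515625? NO
  n = 133: C(133, 6) = 6856577728; 6856577728 < 6103515625? NO
The largest n with C(n, 6) < 6103515625 is n = 130 (where E[X] = 47707296/48828125 ≈ 0.977045). Hence R_5(6) > 130, i.e. R_5(6) ≥ 131.

Largest n = 130; hence R_5(6) > 130.


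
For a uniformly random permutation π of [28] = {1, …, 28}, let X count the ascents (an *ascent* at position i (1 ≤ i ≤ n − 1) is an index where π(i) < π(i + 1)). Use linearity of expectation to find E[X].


Write X = Σ X_I over i = 1, …, 27, with X_I the indicator of one ascent.
There are 27 indicators.
For each fixed i, the pair (π(i), π(i+1)) is a uniformly random ordered pair of distinct values from {1, …, 28}; by symmetry P[π(i) < π(i+1)] = 1/2.
By linearity: E[X] = 27 · (1/2) = (28 − 1) · (1/2) = 27/2 ≈ 13.50000.

E[X] = 27/2 = 13.50000.


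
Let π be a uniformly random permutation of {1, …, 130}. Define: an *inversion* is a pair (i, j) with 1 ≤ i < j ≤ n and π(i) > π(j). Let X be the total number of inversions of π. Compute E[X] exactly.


Write X = Σ X_I over the C(130, 2) = 8385 pairs i < j, with X_I the indicator of one inversion.
There are 8385 indicators.
For each fixed pair i < j, the values π(i) and π(j) are two distinct elements of {1, …, 130} in uniformly random order; by symmetry P[π(i) > π(j)] = 1/2.
By linearity: E[X] = 8385 · (1/2) = C(130, 2) · (1/2) = 8385/2 = 8385/2 ≈ 4192.5000.

E[X] = 8385/2 = 4192.5000.


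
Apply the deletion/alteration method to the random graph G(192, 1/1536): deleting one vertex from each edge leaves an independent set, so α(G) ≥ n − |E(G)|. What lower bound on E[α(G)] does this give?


E[|E(G)|] = C(192, 2)·p = 18336 · (1/1536) = 191/16.
E[α(G)] ≥ n − E[|E(G)|] = 192 − 191/16 = 2881/16.
Numerically: ≈ 180.06250.
(This is only a lower bound; the true E[α(G)] may be larger.)

E[α(G)] ≥ 2881/16 ≈ 180.06250.


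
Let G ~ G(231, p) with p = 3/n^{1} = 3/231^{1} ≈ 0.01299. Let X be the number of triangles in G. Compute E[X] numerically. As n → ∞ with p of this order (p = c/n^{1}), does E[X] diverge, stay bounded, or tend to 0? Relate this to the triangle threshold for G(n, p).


Number of potential triangles: C(231, 3) = 2027795.
Each occurs with probability p³ ≈ (0.01299)³ ≈ 2.190422e-06.
By linearity: E[X] = C(231, 3)·p³ ≈ 2027795 · 2.190422e-06 ≈ 4.4417.
Here α = 1, so p = 3/n is exactly at the triangle threshold p ~ 1/n. Asymptotically E[X] → c³/6 = 3³/6 = 9/2 ≈ 4.5000, a bounded constant. In this regime the triangle count is asymptotically Poisson(c³/6).

E[X] ≈ 4.4417; in regime p = Θ(1/n^{1}) E[X] stays bounded (at the triangle threshold p ~ 1/n).


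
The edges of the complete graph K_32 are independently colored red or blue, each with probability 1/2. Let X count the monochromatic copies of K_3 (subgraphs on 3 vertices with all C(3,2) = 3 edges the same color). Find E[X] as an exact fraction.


Let X = Σ_S X_S over the C(32, 3) = 4960 subsets S of size 3, where X_S = 1 if the K_3 on S is monochromatic.
For a fixed S, the K_3 on S has C(3, 2) = 3 edges. P[all 3 edges red] = (1/2)^3, and likewise for blue, so P[monochromatic] = 2·(1/2)^3 = 2^{1 − 3} = 1/4.
By linearity: E[X] = C(32, 3) · 2^{1 − 3} = 4960 · 1/4 = 1240.
Numerically: E[X] ≈ 1240.00000.

E[X] = C(32,3)·2^(1−C(3,2)) = 1240 ≈ 1240.00000.


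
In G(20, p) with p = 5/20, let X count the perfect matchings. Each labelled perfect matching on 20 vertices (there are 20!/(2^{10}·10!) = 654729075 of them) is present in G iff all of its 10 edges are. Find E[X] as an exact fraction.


K_20 has 20!/(2^{10}·10!) = 654729075 labelled perfect matchings.
For each such perfect matching H, let X_H = 1 if all 10 edges of H are present in G. Then P[X_H = 1] = p^{10} = (1/4)^{10} = 1/1048576.
Summing the indicators: E[X] = Σ_H E[X_H] = 654729075 · p^{10} = 654729075 · 1/1048576 = 654729075/1048576.
Numerically: E[X] ≈ 624.4.

E[X] = 654729075 · (1/4)^{10} = 654729075/1048576 ≈ 624.4.


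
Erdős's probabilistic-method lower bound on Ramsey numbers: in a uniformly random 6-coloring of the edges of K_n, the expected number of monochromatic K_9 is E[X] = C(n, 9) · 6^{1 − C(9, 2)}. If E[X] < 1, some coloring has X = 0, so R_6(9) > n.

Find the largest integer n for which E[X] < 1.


We need C(n, 9) · 6^{1 − 36} < 1, i.e. C(n, 9) < 6^{36 − 1} = 1719070799748422591028658176.
Check values of n near the boundary:
  n = 4404: C(4404, 9) = 1703375445537161676647015880; 1703375445537161676647015880 < 1719070799748422591028658176? YES
  n = 4405: C(4405, 9) = 1706862792900636302463627150; 1706862792900636302463627150 < 1719070799748422591028658176? YES
  n = 4406: C(4406, 9) = 1710356485221788389505285700; 1710356485221788389505285700 < 1719070799748422591028658176? YES
  n = 4407: C(4407, 9) = 1713856532599459170657070050; 1713856532599459170657070050 < 1719070799748422591028658176? YES
  n = 4408: C(4408, 9) = 1717362945146264156457459600; 1717362945146264156457459600 < 1719070799748422591028658176? YES
  n = 4409: C(4409, 9) = 1720875732988608787686577131; 1720875732988608787686577131 < 1719070799748422591028658176? NO
  n = 4410: C(4410, 9) = 1724394906266704102180823710; 1724394906266704102180823710 < 1719070799748422591028658176? NO
  n = 4411: C(4411, 9) = 1727920475134582415883601405; 1727920475134582415883601405 < 1719070799748422591028658176? NO
The largest n with C(n, 9) < 1719070799748422591028658176 is n = 4408 (where E[X] = 35778394690547169926197075/35813974994758803979763712 ≈ 0.99901). Hence R_6(9) > 4408, i.e. R_6(9) ≥ 4409.

Largest n = 4408; hence R_6(9) > 4408.


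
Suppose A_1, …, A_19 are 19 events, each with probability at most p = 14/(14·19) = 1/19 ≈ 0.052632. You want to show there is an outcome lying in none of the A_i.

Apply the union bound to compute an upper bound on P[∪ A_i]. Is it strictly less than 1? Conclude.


Union bound: P[∪_{i=1}^{19} A_i] ≤ Σ_i P[A_i] ≤ 19·p = 19·(1/19) = 1.
Numerically: 1 ≈ 1.000000.
Is 1 < 1? NO.
Since the bound 1 is ≥ 1, the union bound is uninformative here; it does NOT by itself certify existence.

19·p = 1 ≈ 1.000000; existence NOT certified by the union bound.


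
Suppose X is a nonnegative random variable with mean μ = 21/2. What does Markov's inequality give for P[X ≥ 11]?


μ = E[X] = 21/2, a = 11.
Markov: P[X ≥ 11] ≤ μ/a = (21/2)/11 = 21/22.
Numerically: ≈ 0.954545.
(Since a = 11 > μ = 10.500000, the bound 21/22 is < 1 and informative.)

P[X ≥ 11] ≤ 21/22 ≈ 0.954545.


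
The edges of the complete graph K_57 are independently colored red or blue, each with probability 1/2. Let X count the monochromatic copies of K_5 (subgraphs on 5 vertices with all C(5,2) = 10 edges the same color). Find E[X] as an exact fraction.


Let X = Σ_S X_S over the C(57, 5) = 4187106 subsets S of size 5, where X_S = 1 if the K_5 on S is monochromatic.
For a fixed S, the K_5 on S has C(5, 2) = 10 edges. P[all 10 edges red] = (1/2)^10, and likewise for blue, so P[monochromatic] = 2·(1/2)^10 = 2^{1 − 10} = 1/512.
Summing: E[X] = C(57, 5) · 2^{1 − 10} = 4187106 · 1/512 = 2093553/256.
Numerically: E[X] ≈ 8177.9414.

E[X] = C(57,5)·2^(1−C(5,2)) = 2093553/256 ≈ 8177.9414.


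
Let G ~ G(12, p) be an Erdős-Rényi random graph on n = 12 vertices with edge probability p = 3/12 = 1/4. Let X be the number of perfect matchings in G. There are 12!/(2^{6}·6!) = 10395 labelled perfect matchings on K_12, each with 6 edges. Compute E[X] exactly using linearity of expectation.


K_12 has 12!/(2^{6}·6!) = 10395 labelled perfect matchings.
For each such perfect matching H, let X_H = 1 if all 6 edges of H are present in G. Then P[X_H = 1] = p^{6} = (1/4)^{6} = 1/4096.
Summing the indicators: E[X] = Σ_H E[X_H] = 10395 · p^{6} = 10395 · 1/4096 = 10395/4096.
Numerically: E[X] ≈ 2.538.

E[X] = 10395 · (1/4)^{6} = 10395/4096 ≈ 2.538.


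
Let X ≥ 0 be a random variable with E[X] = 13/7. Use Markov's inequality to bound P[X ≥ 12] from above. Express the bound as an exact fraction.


μ = E[X] = 13/7, a = 12.
Markov: P[X ≥ 12] ≤ μ/a = (13/7)/12 = 13/84.
Numerically: ≈ 0.1548.
(Since a = 12 > μ = 1.8571, the bound 13/84 is < 1 and informative.)

P[X ≥ 12] ≤ 13/84 ≈ 0.1548.


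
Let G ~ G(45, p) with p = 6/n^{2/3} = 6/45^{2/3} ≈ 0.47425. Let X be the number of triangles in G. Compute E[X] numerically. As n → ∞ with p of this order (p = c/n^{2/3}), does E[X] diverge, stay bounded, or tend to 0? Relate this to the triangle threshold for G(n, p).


Number of potential triangles: C(45, 3) = 14190.
Each occurs with probability p³ ≈ (0.47425)³ ≈ 1.0666667e-01.
By linearity: E[X] = C(45, 3)·p³ ≈ 14190 · 1.0666667e-01 ≈ 1513.60000.
Since α = 2/3 < 1, p = c/n^{2/3} ≫ 1/n is above the triangle threshold p ~ 1/n. Asymptotically E[X] ~ (c³/6)·n^{3(1−α)} = (6³/6)·n^{1} → ∞; triangles are abundant w.h.p.

E[X] ≈ 1513.60000; in regime p = Θ(1/n^{2/3}) E[X] diverges (above the triangle threshold p ~ 1/n).


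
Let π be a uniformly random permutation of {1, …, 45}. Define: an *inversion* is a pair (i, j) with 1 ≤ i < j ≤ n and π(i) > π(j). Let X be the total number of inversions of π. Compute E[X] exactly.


Write X = Σ X_I over the C(45, 2) = 990 pairs i < j, with X_I the indicator of one inversion.
There are 990 indicators.
For each fixed pair i < j, the values π(i) and π(j) are two distinct elements of {1, …, 45} in uniformly random order; by symmetry P[π(i) > π(j)] = 1/2.
By linearity: E[X] = 990 · (1/2) = C(45, 2) · (1/2) = 990/2 = 495 ≈ 495.000.

E[X] = 495 = 495.000.


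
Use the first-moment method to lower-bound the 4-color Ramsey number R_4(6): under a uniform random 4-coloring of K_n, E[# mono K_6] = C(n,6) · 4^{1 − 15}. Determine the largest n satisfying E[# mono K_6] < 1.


We need C(n, 6) · 4^{1 − 15} < 1, i.e. C(n, 6) < 4^{15 − 1} = 268435456.
Check values of n near the boundary:
  n = 77: C(77, 6) = 237093780; 237093780 < 268435456? YES
  n = 78: C(78, 6) = 256851595; 256851595 < 268435456? YES
  n = 79: C(79, 6) = 277962685; 277962685 < 268435456? NO
The largest n with C(n, 6) < 268435456 is n = 78 (where E[X] = 256851595/268435456 ≈ 0.957). Hence R_4(6) > 78, i.e. R_4(6) ≥ 79.

Largest n = 78; hence R_4(6) > 78.


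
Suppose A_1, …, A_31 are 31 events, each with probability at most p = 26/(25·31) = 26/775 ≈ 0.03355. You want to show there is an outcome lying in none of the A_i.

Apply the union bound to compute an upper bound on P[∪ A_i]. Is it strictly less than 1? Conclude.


Union bound: P[∪_{i=1}^{31} A_i] ≤ Σ_i P[A_i] ≤ 31·p = 31·(26/775) = 26/25.
Numerically: 26/25 ≈ 1.04000.
Is 26/25 < 1? NO.
Since the bound 26/25 is ≥ 1, the union bound is uninformative here; it does NOT by itself certify existence.

31·p = 26/25 ≈ 1.04000; existence NOT certified by the union bound.


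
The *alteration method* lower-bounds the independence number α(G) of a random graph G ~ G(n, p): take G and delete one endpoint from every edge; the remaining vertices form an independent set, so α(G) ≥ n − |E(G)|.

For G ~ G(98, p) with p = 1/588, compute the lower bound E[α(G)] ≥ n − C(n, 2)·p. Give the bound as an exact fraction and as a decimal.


E[|E(G)|] = C(98, 2)·p = 4753 · (1/588) = 97/12.
E[α(G)] ≥ n − E[|E(G)|] = 98 − 97/12 = 1079/12.
Numerically: ≈ 89.9167.
(This is only a lower bound; the true E[α(G)] may be larger.)

E[α(G)] ≥ 1079/12 ≈ 89.9167.


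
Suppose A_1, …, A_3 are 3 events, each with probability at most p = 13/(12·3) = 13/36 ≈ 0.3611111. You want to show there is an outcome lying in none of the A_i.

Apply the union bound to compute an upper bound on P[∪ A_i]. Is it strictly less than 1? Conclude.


Union bound: P[∪_{i=1}^{3} A_i] ≤ Σ_i P[A_i] ≤ 3·p = 3·(13/36) = 13/12.
Numerically: 13/12 ≈ 1.0833333.
Is 13/12 < 1? NO.
Since the bound 13/12 is ≥ 1, the union bound is uninformative here; it does NOT by itself certify existence.

3·p = 13/12 ≈ 1.0833333; existence NOT certified by the union bound.


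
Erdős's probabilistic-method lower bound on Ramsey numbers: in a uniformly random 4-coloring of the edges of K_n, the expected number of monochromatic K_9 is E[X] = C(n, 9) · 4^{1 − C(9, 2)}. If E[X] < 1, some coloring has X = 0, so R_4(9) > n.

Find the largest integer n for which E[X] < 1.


We need C(n, 9) · 4^{1 − 36} < 1, i.e. C(n, 9) < 4^{36 − 1} = 1180591620717411303424.
Check values of n near the boundary:
  n = 908: C(908, 9) = 1111058428637338083100; 1111058428637338083100 < 1180591620717411303424? YES
  n = 909: C(909, 9) = 1122169012923711463931; 1122169012923711463931 < 1180591620717411303424? YES
  n = 910: C(910, 9) = 1133378248346922788210; 1133378248346922788210 < 1180591620717411303424? YES
  n = 911: C(911, 9) = 1144686900492291197405; 1144686900492291197405 < 1180591620717411303424? YES
  n = 912: C(912, 9) = 1156095740032081475120; 1156095740032081475120 < 1180591620717411303424? YES
  n = 913: C(913, 9) = 1167605542753639808390; 1167605542753639808390 < 1180591620717411303424? YES
  n = 914: C(914, 9) = 1179217089587653905932; 1179217089587653905932 < 1180591620717411303424? YES
  n = 915: C(915, 9) = 1190931166636537885130; 1190931166636537885130 < 1180591620717411303424? NO
The largest n with C(n, 9) < 1180591620717411303424 is n = 914 (where E[X] = 294804272396913476483/295147905179352825856 ≈ 0.99884). Hence R_4(9) > 914, i.e. R_4(9) ≥ 915.

Largest n = 914; hence R_4(9) > 914.
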